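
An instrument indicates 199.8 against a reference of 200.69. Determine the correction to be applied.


Correction = standard - reading
= 200.69 - 199.8
= 0.8900

0.8900


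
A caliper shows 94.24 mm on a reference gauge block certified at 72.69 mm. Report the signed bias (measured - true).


Systematic error = measured - true
= 94.24 - 72.69
= 21.5500

21.5500


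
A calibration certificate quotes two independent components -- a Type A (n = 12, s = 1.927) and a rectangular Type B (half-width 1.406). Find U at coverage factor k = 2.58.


u_A = s / sqrt(n) = 1.927 / sqrt(12) = 0.55627698
u_B = half_width / sqrt(3) = 1.406 / sqrt(3) = 0.81175448
uc = sqrt(u_A^2 + u_B^2) = sqrt(0.55627698^2 + 0.81175448^2) = 0.98406779
U = k * uc = 2.58 * 0.98406779
U = 2.5389

2.5389


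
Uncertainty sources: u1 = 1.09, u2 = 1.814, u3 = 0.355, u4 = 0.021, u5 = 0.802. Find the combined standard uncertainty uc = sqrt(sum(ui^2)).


uc = sqrt(1.09^2 + 1.814^2 + 0.355^2 + 0.021^2 + 0.802^2)
uc = sqrt(5.248366)
uc = 2.2909

2.2909


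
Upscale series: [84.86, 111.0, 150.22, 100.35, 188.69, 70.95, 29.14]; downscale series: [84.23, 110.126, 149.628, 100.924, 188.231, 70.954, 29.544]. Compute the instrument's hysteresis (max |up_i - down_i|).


|84.86 - 84.23| = 0.6300
|111.0 - 110.126| = 0.8740
|150.22 - 149.628| = 0.5920
|100.35 - 100.924| = 0.5740
|188.69 - 188.231| = 0.4590
|70.95 - 70.954| = 0.0040
|29.14 - 29.544| = 0.4040
hysteresis = max(diffs) = 0.8740

0.8740


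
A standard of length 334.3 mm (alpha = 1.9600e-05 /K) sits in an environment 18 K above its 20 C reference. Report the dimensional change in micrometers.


dL = L * alpha * dT
= 334.3 * 1.9600e-05 * 18
= 0.1179410 mm
dL_um = 0.1179410 * 1000 = 117.9410 um

117.9410


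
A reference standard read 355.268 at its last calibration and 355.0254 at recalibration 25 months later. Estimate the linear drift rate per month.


rate = (v2 - v1) / months
= (355.0254 - 355.268) / 25
= -0.2426 / 25
= -0.0097

-0.0097


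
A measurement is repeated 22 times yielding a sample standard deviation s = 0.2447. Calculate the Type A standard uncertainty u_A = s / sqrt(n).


u_A = s / sqrt(n)
u_A = 0.2447 / sqrt(22)
u_A = 0.2447 / 4.6904158
u_A = 0.0522

0.0522


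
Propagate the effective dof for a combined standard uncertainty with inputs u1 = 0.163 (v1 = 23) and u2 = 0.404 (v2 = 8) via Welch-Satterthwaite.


uc = sqrt(u1^2 + u2^2) = sqrt(0.163^2 + 0.404^2) = 0.4356432
v_eff = uc^4 / (u1^4/v1 + u2^4/v2)
= 0.4356432^4 / (0.163^4/23 + 0.404^4/8)
= 0.036018345 / 0.0033606246
v_eff = 10.7178

10.7178


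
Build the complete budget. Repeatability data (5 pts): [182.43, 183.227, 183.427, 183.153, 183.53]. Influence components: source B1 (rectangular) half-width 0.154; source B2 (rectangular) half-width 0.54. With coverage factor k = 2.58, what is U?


mean = (182.43 + 183.227 + 183.427 + 183.153 + 183.53) / 5 = 183.1534
s = sqrt(sum((x - mean)^2)/(n-1)) = 0.43168542
u_A = s / sqrt(n) = 0.43168542 / sqrt(5) = 0.19305559
u_B1 = 0.154 / sqrt(3) = 0.088911941
u_B2 = 0.54 / sqrt(3) = 0.31176915
uc = sqrt(0.19305559^2 + 0.088911941^2 + 0.31176915^2) = 0.37732717
U = k * uc = 2.58 * 0.37732717
U = 0.9735

0.9735


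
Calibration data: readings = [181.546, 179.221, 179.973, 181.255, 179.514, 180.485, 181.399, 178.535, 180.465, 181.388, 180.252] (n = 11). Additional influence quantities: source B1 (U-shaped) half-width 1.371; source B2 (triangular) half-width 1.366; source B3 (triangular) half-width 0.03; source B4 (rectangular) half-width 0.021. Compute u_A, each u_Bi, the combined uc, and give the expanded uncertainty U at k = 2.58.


mean = (181.546 + 179.221 + 179.973 + 181.255 + 179.514 + 180.485 + 181.399 + 178.535 + 180.465 + 181.388 + 180.252) / 11 = 180.3666364
s = sqrt(sum((x - mean)^2)/(n-1)) = 0.99373973
u_A = s / sqrt(n) = 0.99373973 / sqrt(11) = 0.2996238
u_B1 = 1.371 / sqrt(2) = 0.9694434
u_B2 = 1.366 / sqrt(6) = 0.55766716
u_B3 = 0.03 / sqrt(6) = 0.012247449
u_B4 = 0.021 / sqrt(3) = 0.012124356
uc = sqrt(0.2996238^2 + 0.9694434^2 + 0.55766716^2 + 0.012247449^2 + 0.012124356^2) = 1.1579657
U = k * uc = 2.58 * 1.1579657
U = 2.9876

2.9876


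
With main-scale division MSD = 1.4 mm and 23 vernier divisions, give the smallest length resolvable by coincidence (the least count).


LC = MSD / n_div
= 1.4 / 23
= 0.0609

0.0609


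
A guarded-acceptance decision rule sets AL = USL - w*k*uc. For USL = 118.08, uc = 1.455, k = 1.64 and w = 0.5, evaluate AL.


U = k * uc = 1.64 * 1.455 = 2.3862
guard band g = w * U = 0.5 * 2.3862 = 1.1931
AL = USL - g = 118.08 - 1.1931
AL = 116.8869

116.8869


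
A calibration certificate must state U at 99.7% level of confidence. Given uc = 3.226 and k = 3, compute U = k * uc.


U = k * uc
U = 3 * 3.226
U = 9.6780

9.6780


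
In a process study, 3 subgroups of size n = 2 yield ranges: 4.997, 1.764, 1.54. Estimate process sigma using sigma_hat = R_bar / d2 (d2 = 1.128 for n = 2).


R_bar = (4.997 + 1.764 + 1.54) / 3
R_bar = 8.301 / 3 = 2.767
sigma_hat = R_bar / d2 = 2.767 / 1.128 = 2.4530

2.4530


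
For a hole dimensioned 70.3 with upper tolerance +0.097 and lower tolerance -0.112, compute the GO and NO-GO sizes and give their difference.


GO = nominal - lower_tol (smallest hole = maximum material condition)
GO = 70.3 - 0.112 = 70.188
NO-GO = nominal + upper_tol (largest hole = least material condition)
NO-GO = 70.3 + 0.097 = 70.397
spread = NO-GO - GO = 70.397 - 70.188 = 0.2090

0.2090


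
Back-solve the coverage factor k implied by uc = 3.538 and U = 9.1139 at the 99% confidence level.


k = U / uc
k = 9.1139 / 3.538
k = 2.576

2.576


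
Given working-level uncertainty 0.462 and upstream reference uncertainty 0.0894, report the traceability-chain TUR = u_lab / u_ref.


TUR = u_lab / u_ref
= 0.462 / 0.0894
= 5.1678

5.1678


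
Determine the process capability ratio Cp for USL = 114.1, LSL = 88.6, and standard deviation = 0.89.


Cp = (USL - LSL) / (6 * sigma)
= (114.1 - 88.6) / (6 * 0.89)
= 25.5000 / 5.3400
= 4.7753

4.7753


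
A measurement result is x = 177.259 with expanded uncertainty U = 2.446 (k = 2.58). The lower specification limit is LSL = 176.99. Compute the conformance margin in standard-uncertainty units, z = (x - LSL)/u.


u = U / k = 2.446 / 2.58 = 0.94806202
margin = |LSL - x| = |176.99 - 177.259| = 0.269
z = margin / u = 0.269 / 0.94806202
z = 0.2837

0.2837


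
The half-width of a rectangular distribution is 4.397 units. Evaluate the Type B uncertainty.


u_B = half_width / sqrt(3)
u_B = 4.397 / 1.7320508
u_B = 2.5386

2.5386


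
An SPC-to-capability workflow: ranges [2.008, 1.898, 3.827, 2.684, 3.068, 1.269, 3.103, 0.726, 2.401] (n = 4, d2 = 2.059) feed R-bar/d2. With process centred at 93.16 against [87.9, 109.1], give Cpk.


R_bar = (2.008 + 1.898 + 3.827 + 2.684 + 3.068 + 1.269 + 3.103 + 0.726 + 2.401) / 9 = 2.3315556
sigma = R_bar / d2 = 2.3315556 / 2.059 = 1.1323728
Cp = (USL - LSL)/(6*sigma) = (109.1 - 87.9)/(6*1.1323728) = 3.1203
Cpu = (109.1 - 93.16)/(3*1.1323728) = 4.6922
Cpl = (93.16 - 87.9)/(3*1.1323728) = 1.5484
Cpk = min(Cpu, Cpl) = 1.5484

1.5484


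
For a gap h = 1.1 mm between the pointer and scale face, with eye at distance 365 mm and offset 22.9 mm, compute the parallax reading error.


error = h * offset / d
= 1.1 * 22.9 / 365
= 0.0690

0.0690


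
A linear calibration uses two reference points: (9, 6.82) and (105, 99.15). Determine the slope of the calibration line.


slope = (y2 - y1) / (x2 - x1)
= (99.15 - 6.82) / (105 - 9)
= 92.3300 / 96
= 0.9618

0.9618


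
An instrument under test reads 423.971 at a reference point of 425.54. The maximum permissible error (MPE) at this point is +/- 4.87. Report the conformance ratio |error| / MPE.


e = indication - reference = 423.971 - 425.54 = -1.5690
|e| = 1.5690
ratio = |e| / MPE = 1.5690 / 4.87
ratio = 0.3222

0.3222


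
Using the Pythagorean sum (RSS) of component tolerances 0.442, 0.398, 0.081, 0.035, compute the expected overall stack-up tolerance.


RSS = sqrt(0.442^2 + 0.398^2 + 0.081^2 + 0.035^2)
= sqrt(0.361554)
= 0.6013

0.6013


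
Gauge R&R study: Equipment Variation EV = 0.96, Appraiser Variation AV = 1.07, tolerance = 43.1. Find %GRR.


GRR = sqrt(EV^2 + AV^2) = sqrt(0.96^2 + 1.07^2) = 1.4375326
%GRR = GRR / tol * 100 = 1.4375326 / 43.1 * 100
%GRR = 3.3353

3.3353


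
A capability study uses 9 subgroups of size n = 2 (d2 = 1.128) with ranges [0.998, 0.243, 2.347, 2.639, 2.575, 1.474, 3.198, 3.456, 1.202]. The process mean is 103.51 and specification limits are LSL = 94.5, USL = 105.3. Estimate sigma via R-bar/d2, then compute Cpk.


R_bar = (0.998 + 0.243 + 2.347 + 2.639 + 2.575 + 1.474 + 3.198 + 3.456 + 1.202) / 9 = 2.0146667
sigma = R_bar / d2 = 2.0146667 / 1.128 = 1.786052
Cp = (USL - LSL)/(6*sigma) = (105.3 - 94.5)/(6*1.786052) = 1.0078
Cpu = (105.3 - 103.51)/(3*1.786052) = 0.3341
Cpl = (103.51 - 94.5)/(3*1.786052) = 1.6815
Cpk = min(Cpu, Cpl) = 0.3341

0.3341


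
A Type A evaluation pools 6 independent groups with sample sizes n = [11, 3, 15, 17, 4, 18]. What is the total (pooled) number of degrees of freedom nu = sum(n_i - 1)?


nu = sum_i (n_i - 1)
nu = ((11 - 1) + (3 - 1) + (15 - 1) + (17 - 1) + (4 - 1) + (18 - 1))
nu = 10 + 2 + 14 + 16 + 3 + 17
nu = 62

62


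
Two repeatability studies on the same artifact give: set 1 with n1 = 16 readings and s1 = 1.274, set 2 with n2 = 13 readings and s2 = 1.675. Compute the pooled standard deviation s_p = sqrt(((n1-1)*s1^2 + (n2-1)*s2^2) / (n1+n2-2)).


s_p = sqrt(((n1-1)*s1^2 + (n2-1)*s2^2) / (n1+n2-2))
numerator = (16-1)*1.274^2 + (13-1)*1.675^2 = 24.34614 + 33.6675 = 58.01364
denominator = 16 + 13 - 2 = 27
s_p^2 = 58.01364 / 27 = 2.1486533
s_p = sqrt(2.1486533) = 1.4658

1.4658


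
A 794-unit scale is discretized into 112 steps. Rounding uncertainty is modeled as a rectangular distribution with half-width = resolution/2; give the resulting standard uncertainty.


resolution = range / divisions
resolution = 794 / 112 = 7.0892857
u_res = resolution / (2*sqrt(3))
u_res = 7.0892857 / 3.4641016
u_res = 2.0465

2.0465


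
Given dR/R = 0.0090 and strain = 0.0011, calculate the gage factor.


GF = (dR/R) / epsilon
= 0.0090 / 0.0011
= 8.1818

8.1818


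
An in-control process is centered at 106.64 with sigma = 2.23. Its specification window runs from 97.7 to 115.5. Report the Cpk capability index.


Cpu = (USL - mean) / (3*sigma) = (115.5 - 106.64) / (3*2.23) = 1.3244
Cpl = (mean - LSL) / (3*sigma) = (106.64 - 97.7) / (3*2.23) = 1.3363
Cpk = min(Cpu, Cpl) = 1.3244

1.3244


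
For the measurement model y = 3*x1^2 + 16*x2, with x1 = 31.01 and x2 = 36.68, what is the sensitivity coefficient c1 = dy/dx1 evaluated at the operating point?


y = 3*x1^2 + 16*x2
dy/dx1 = 2*3*x1
Evaluate at x1 = 31.01: c1 = 6 * 31.01
c1 = 186.0600

186.0600


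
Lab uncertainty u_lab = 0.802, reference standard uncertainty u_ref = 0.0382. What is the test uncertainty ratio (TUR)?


TUR = u_lab / u_ref
= 0.802 / 0.0382
= 20.9948

20.9948


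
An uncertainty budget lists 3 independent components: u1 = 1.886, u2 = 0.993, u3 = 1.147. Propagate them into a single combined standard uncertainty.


uc = sqrt(1.886^2 + 0.993^2 + 1.147^2)
uc = sqrt(5.858654)
uc = 2.4205

2.4205


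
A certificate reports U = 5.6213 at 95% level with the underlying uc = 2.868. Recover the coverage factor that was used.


k = U / uc
k = 5.6213 / 2.868
k = 1.96

1.96


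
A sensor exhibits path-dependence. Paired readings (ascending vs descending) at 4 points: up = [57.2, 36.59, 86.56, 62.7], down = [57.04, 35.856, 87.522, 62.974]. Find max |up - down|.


|57.2 - 57.04| = 0.1600
|36.59 - 35.856| = 0.7340
|86.56 - 87.522| = 0.9620
|62.7 - 62.974| = 0.2740
hysteresis = max(diffs) = 0.9620

0.9620


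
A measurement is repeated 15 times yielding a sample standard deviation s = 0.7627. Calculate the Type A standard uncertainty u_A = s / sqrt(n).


u_A = s / sqrt(n)
u_A = 0.7627 / sqrt(15)
u_A = 0.7627 / 3.8729833
u_A = 0.1969

0.1969


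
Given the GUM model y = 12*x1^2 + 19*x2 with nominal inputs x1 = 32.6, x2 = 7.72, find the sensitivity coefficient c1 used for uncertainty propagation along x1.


y = 12*x1^2 + 19*x2
dy/dx1 = 2*12*x1
Evaluate at x1 = 32.6: c1 = 24 * 32.6
c1 = 782.4000

782.4000


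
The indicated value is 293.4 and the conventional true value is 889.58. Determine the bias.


Systematic error = measured - true
= 293.4 - 889.58
= -596.1800

-596.1800


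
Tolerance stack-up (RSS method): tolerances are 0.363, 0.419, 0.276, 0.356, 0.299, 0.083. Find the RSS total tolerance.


RSS = sqrt(0.363^2 + 0.419^2 + 0.276^2 + 0.356^2 + 0.299^2 + 0.083^2)
= sqrt(0.606532)
= 0.7788

0.7788


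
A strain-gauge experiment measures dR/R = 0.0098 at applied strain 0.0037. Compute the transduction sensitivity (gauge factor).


GF = (dR/R) / epsilon
= 0.0098 / 0.0037
= 2.6486

2.6486


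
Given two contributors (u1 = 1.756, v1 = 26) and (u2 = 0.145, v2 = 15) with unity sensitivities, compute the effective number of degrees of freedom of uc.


uc = sqrt(u1^2 + u2^2) = sqrt(1.756^2 + 0.145^2) = 1.7619764
v_eff = uc^4 / (u1^4/v1 + u2^4/v2)
= 1.7619764^4 / (1.756^4/26 + 0.145^4/15)
= 9.638298 / 0.36572925
v_eff = 26.3536

26.3536


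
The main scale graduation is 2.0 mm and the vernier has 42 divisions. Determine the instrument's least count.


LC = MSD / n_div
= 2.0 / 42
= 0.0476

0.0476


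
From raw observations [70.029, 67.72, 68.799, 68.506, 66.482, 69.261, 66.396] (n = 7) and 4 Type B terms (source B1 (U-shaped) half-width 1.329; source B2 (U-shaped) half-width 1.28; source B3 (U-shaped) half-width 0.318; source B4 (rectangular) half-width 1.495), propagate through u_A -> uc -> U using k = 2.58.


mean = (70.029 + 67.72 + 68.799 + 68.506 + 66.482 + 69.261 + 66.396) / 7 = 68.17042857
s = sqrt(sum((x - mean)^2)/(n-1)) = 1.3755979
u_A = s / sqrt(n) = 1.3755979 / sqrt(7) = 0.51992714
u_B1 = 1.329 / sqrt(2) = 0.93974491
u_B2 = 1.28 / sqrt(2) = 0.90509668
u_B3 = 0.318 / sqrt(2) = 0.22485996
u_B4 = 1.495 / sqrt(3) = 0.86313865
uc = sqrt(0.51992714^2 + 0.93974491^2 + 0.90509668^2 + 0.22485996^2 + 0.86313865^2) = 1.6637954
U = k * uc = 2.58 * 1.6637954
U = 4.2926

4.2926


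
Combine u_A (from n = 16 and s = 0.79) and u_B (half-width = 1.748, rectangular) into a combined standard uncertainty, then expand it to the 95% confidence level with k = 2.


u_A = s / sqrt(n) = 0.79 / sqrt(16) = 0.1975
u_B = half_width / sqrt(3) = 1.748 / sqrt(3) = 1.0092083
uc = sqrt(u_A^2 + u_B^2) = sqrt(0.1975^2 + 1.0092083^2) = 1.0283519
U = k * uc = 2 * 1.0283519
U = 2.0567

2.0567


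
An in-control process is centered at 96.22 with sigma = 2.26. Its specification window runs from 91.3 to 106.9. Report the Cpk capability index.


Cpu = (USL - mean) / (3*sigma) = (106.9 - 96.22) / (3*2.26) = 1.5752
Cpl = (mean - LSL) / (3*sigma) = (96.22 - 91.3) / (3*2.26) = 0.7257
Cpk = min(Cpu, Cpl) = 0.7257

0.7257


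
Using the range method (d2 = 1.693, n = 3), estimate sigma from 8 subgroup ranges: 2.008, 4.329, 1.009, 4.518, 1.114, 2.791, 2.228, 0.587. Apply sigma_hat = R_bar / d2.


R_bar = (2.008 + 4.329 + 1.009 + 4.518 + 1.114 + 2.791 + 2.228 + 0.587) / 8
R_bar = 18.584 / 8 = 2.323
sigma_hat = R_bar / d2 = 2.323 / 1.693 = 1.3721

1.3721


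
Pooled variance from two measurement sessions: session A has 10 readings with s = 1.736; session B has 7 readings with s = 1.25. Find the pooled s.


s_p = sqrt(((n1-1)*s1^2 + (n2-1)*s2^2) / (n1+n2-2))
numerator = (10-1)*1.736^2 + (7-1)*1.25^2 = 27.123264 + 9.375 = 36.498264
denominator = 10 + 7 - 2 = 15
s_p^2 = 36.498264 / 15 = 2.4332176
s_p = sqrt(2.4332176) = 1.5599

1.5599


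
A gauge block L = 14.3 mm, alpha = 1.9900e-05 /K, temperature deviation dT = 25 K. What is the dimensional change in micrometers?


dL = L * alpha * dT
= 14.3 * 1.9900e-05 * 25
= 0.0071143 mm
dL_um = 0.0071143 * 1000 = 7.1143 um

7.1143


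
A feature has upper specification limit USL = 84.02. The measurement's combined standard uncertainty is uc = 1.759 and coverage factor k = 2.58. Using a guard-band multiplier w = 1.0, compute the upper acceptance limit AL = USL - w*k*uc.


U = k * uc = 2.58 * 1.759 = 4.53822
guard band g = w * U = 1.0 * 4.53822 = 4.53822
AL = USL - g = 84.02 - 4.53822
AL = 79.4818

79.4818


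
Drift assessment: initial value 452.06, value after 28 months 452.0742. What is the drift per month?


rate = (v2 - v1) / months
= (452.0742 - 452.06) / 28
= 0.0142 / 28
= 5.0714e-04

5.0714e-04


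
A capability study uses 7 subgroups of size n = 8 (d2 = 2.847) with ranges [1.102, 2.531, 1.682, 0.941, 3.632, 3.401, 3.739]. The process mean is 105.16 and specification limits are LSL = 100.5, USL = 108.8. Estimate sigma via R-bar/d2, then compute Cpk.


R_bar = (1.102 + 2.531 + 1.682 + 0.941 + 3.632 + 3.401 + 3.739) / 7 = 2.4325714
sigma = R_bar / d2 = 2.4325714 / 2.847 = 0.85443323
Cp = (USL - LSL)/(6*sigma) = (108.8 - 100.5)/(6*0.85443323) = 1.6190
Cpu = (108.8 - 105.16)/(3*0.85443323) = 1.4200
Cpl = (105.16 - 100.5)/(3*0.85443323) = 1.8180
Cpk = min(Cpu, Cpl) = 1.4200

1.4200


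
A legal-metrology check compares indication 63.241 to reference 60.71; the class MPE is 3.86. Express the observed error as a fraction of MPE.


e = indication - reference = 63.241 - 60.71 = 2.5310
|e| = 2.5310
ratio = |e| / MPE = 2.5310 / 3.86
ratio = 0.6557

0.6557


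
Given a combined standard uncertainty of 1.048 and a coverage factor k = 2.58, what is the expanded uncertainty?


U = k * uc
U = 2.58 * 1.048
U = 2.7038

2.7038


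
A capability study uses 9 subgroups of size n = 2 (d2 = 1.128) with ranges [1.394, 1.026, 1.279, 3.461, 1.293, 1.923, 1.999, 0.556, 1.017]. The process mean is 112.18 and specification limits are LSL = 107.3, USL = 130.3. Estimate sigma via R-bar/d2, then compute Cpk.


R_bar = (1.394 + 1.026 + 1.279 + 3.461 + 1.293 + 1.923 + 1.999 + 0.556 + 1.017) / 9 = 1.5497778
sigma = R_bar / d2 = 1.5497778 / 1.128 = 1.3739165
Cp = (USL - LSL)/(6*sigma) = (130.3 - 107.3)/(6*1.3739165) = 2.7901
Cpu = (130.3 - 112.18)/(3*1.3739165) = 4.3962
Cpl = (112.18 - 107.3)/(3*1.3739165) = 1.1840
Cpk = min(Cpu, Cpl) = 1.1840

1.1840


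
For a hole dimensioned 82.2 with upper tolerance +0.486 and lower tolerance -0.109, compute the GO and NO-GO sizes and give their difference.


GO = nominal - lower_tol (smallest hole = maximum material condition)
GO = 82.2 - 0.109 = 82.091
NO-GO = nominal + upper_tol (largest hole = least material condition)
NO-GO = 82.2 + 0.486 = 82.686
spread = NO-GO - GO = 82.686 - 82.091 = 0.5950

0.5950


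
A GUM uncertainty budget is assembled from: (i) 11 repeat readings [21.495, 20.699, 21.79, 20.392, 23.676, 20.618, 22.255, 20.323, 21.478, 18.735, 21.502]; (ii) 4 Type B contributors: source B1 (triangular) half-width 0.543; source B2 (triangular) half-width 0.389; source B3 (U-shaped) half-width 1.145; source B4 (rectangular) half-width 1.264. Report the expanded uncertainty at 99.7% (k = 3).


mean = (21.495 + 20.699 + 21.79 + 20.392 + 23.676 + 20.618 + 22.255 + 20.323 + 21.478 + 18.735 + 21.502) / 11 = 21.17845455
s = sqrt(sum((x - mean)^2)/(n-1)) = 1.262143
u_A = s / sqrt(n) = 1.262143 / sqrt(11) = 0.38055043
u_B1 = 0.543 / sqrt(6) = 0.22167882
u_B2 = 0.389 / sqrt(6) = 0.15880858
u_B3 = 1.145 / sqrt(2) = 0.80963726
u_B4 = 1.264 / sqrt(3) = 0.72977074
uc = sqrt(0.38055043^2 + 0.22167882^2 + 0.15880858^2 + 0.80963726^2 + 0.72977074^2) = 1.1862791
U = k * uc = 3 * 1.1862791
U = 3.5588

3.5588


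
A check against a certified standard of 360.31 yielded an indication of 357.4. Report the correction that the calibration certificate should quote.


Correction = standard - reading
= 360.31 - 357.4
= 2.9100

2.9100


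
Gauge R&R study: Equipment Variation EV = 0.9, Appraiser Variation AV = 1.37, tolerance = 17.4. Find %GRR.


GRR = sqrt(EV^2 + AV^2) = sqrt(0.9^2 + 1.37^2) = 1.6391766
%GRR = GRR / tol * 100 = 1.6391766 / 17.4 * 100
%GRR = 9.4206

9.4206


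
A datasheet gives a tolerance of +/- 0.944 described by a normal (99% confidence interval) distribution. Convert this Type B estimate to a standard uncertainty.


u_B = half_width / 2.576
u_B = 0.944 / 2.576
u_B = 0.3665

0.3665


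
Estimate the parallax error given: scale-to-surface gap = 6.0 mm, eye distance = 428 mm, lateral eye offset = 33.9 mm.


error = h * offset / d
= 6.0 * 33.9 / 428
= 0.4752

0.4752


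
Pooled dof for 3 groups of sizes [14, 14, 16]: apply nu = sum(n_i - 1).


nu = sum_i (n_i - 1)
nu = ((14 - 1) + (14 - 1) + (16 - 1))
nu = 13 + 13 + 15
nu = 41

41


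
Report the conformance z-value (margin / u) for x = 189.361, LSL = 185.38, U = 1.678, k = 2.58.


u = U / k = 1.678 / 2.58 = 0.6503876
margin = |LSL - x| = |185.38 - 189.361| = 3.981
z = margin / u = 3.981 / 0.6503876
z = 6.1210

6.1210


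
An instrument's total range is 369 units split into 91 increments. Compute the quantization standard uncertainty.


resolution = range / divisions
resolution = 369 / 91 = 4.0549451
u_res = resolution / (2*sqrt(3))
u_res = 4.0549451 / 3.4641016
u_res = 1.1706

1.1706


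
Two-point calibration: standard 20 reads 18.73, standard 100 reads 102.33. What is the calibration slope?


slope = (y2 - y1) / (x2 - x1)
= (102.33 - 18.73) / (100 - 20)
= 83.6000 / 80
= 1.0450

1.0450


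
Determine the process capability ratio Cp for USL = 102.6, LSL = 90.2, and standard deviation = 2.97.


Cp = (USL - LSL) / (6 * sigma)
= (102.6 - 90.2) / (6 * 2.97)
= 12.4000 / 17.8200
= 0.6958

0.6958


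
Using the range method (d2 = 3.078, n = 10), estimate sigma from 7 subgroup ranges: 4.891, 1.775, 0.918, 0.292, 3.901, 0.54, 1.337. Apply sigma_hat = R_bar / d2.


R_bar = (4.891 + 1.775 + 0.918 + 0.292 + 3.901 + 0.54 + 1.337) / 7
R_bar = 13.654 / 7 = 1.9505714
sigma_hat = R_bar / d2 = 1.9505714 / 3.078 = 0.6337

0.6337


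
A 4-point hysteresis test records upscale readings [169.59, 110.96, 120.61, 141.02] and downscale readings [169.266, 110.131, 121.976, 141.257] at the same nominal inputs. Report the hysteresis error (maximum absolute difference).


|169.59 - 169.266| = 0.3240
|110.96 - 110.131| = 0.8290
|120.61 - 121.976| = 1.3660
|141.02 - 141.257| = 0.2370
hysteresis = max(diffs) = 1.3660

1.3660


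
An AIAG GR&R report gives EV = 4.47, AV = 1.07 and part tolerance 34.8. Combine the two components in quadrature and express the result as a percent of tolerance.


GRR = sqrt(EV^2 + AV^2) = sqrt(4.47^2 + 1.07^2) = 4.5962811
%GRR = GRR / tol * 100 = 4.5962811 / 34.8 * 100
%GRR = 13.2077

13.2077


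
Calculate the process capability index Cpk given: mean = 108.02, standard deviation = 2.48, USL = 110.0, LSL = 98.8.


Cpu = (USL - mean) / (3*sigma) = (110.0 - 108.02) / (3*2.48) = 0.2661
Cpl = (mean - LSL) / (3*sigma) = (108.02 - 98.8) / (3*2.48) = 1.2392
Cpk = min(Cpu, Cpl) = 0.2661

0.2661


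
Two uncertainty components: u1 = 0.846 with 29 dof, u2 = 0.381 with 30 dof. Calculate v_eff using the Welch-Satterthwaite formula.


uc = sqrt(u1^2 + u2^2) = sqrt(0.846^2 + 0.381^2) = 0.92783458
v_eff = uc^4 / (u1^4/v1 + u2^4/v2)
= 0.92783458^4 / (0.846^4/29 + 0.381^4/30)
= 0.74110922 / 0.018366163
v_eff = 40.3519

40.3519


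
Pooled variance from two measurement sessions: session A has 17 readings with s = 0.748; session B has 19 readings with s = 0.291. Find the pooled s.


s_p = sqrt(((n1-1)*s1^2 + (n2-1)*s2^2) / (n1+n2-2))
numerator = (17-1)*0.748^2 + (19-1)*0.291^2 = 8.952064 + 1.524258 = 10.476322
denominator = 17 + 19 - 2 = 34
s_p^2 = 10.476322 / 34 = 0.30812712
s_p = sqrt(0.30812712) = 0.5551

0.5551


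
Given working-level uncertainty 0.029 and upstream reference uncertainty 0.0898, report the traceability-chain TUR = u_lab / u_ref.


TUR = u_lab / u_ref
= 0.029 / 0.0898
= 0.3229

0.3229


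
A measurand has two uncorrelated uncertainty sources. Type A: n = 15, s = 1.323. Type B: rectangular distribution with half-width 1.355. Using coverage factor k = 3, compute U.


u_A = s / sqrt(n) = 1.323 / sqrt(15) = 0.34159713
u_B = half_width / sqrt(3) = 1.355 / sqrt(3) = 0.78230961
uc = sqrt(u_A^2 + u_B^2) = sqrt(0.34159713^2 + 0.78230961^2) = 0.85363747
U = k * uc = 3 * 0.85363747
U = 2.5609

2.5609


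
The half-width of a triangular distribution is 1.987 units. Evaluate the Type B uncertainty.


u_B = half_width / sqrt(6)
u_B = 1.987 / 2.4494897
u_B = 0.8112

0.8112


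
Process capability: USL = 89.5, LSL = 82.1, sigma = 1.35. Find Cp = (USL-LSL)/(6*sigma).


Cp = (USL - LSL) / (6 * sigma)
= (89.5 - 82.1) / (6 * 1.35)
= 7.4000 / 8.1000
= 0.9136

0.9136


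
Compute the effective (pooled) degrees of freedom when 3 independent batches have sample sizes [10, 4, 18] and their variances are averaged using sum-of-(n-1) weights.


nu = sum_i (n_i - 1)
nu = ((10 - 1) + (4 - 1) + (18 - 1))
nu = 9 + 3 + 17
nu = 29

29


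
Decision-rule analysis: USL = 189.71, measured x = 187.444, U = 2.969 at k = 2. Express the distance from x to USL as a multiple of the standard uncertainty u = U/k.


u = U / k = 2.969 / 2 = 1.4845
margin = |USL - x| = |189.71 - 187.444| = 2.266
z = margin / u = 2.266 / 1.4845
z = 1.5264

1.5264


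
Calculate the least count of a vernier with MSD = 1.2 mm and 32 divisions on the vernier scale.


LC = MSD / n_div
= 1.2 / 32
= 0.0375

0.0375


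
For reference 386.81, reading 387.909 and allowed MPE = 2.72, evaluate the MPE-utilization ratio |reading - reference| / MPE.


e = indication - reference = 387.909 - 386.81 = 1.0990
|e| = 1.0990
ratio = |e| / MPE = 1.0990 / 2.72
ratio = 0.4040

0.4040


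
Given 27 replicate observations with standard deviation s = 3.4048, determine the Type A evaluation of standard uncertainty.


u_A = s / sqrt(n)
u_A = 3.4048 / sqrt(27)
u_A = 3.4048 / 5.1961524
u_A = 0.6553

0.6553


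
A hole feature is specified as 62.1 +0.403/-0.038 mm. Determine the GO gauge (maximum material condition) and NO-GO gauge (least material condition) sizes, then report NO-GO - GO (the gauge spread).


GO = nominal - lower_tol (smallest hole = maximum material condition)
GO = 62.1 - 0.038 = 62.062
NO-GO = nominal + upper_tol (largest hole = least material condition)
NO-GO = 62.1 + 0.403 = 62.503
spread = NO-GO - GO = 62.503 - 62.062 = 0.4410

0.4410


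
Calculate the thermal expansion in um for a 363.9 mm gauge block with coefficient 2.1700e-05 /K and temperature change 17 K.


dL = L * alpha * dT
= 363.9 * 2.1700e-05 * 17
= 0.1342427 mm
dL_um = 0.1342427 * 1000 = 134.2427 um

134.2427


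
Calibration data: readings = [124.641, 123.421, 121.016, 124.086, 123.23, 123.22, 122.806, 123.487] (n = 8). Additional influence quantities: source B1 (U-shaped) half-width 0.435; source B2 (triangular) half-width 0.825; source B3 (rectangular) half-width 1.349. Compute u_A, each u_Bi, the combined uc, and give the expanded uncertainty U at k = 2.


mean = (124.641 + 123.421 + 121.016 + 124.086 + 123.23 + 123.22 + 122.806 + 123.487) / 8 = 123.238375
s = sqrt(sum((x - mean)^2)/(n-1)) = 1.062833
u_A = s / sqrt(n) = 1.062833 / sqrt(8) = 0.37576821
u_B1 = 0.435 / sqrt(2) = 0.30759145
u_B2 = 0.825 / sqrt(6) = 0.33680484
u_B3 = 1.349 / sqrt(3) = 0.77884551
uc = sqrt(0.37576821^2 + 0.30759145^2 + 0.33680484^2 + 0.77884551^2) = 0.97767688
U = k * uc = 2 * 0.97767688
U = 1.9554

1.9554


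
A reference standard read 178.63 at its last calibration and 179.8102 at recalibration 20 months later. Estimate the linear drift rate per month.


rate = (v2 - v1) / months
= (179.8102 - 178.63) / 20
= 1.1802 / 20
= 0.0590

0.0590


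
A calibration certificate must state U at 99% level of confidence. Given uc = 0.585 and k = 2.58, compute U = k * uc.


U = k * uc
U = 2.58 * 0.585
U = 1.5093

1.5093


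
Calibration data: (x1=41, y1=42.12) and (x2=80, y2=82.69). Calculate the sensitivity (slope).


slope = (y2 - y1) / (x2 - x1)
= (82.69 - 42.12) / (80 - 41)
= 40.5700 / 39
= 1.0403

1.0403


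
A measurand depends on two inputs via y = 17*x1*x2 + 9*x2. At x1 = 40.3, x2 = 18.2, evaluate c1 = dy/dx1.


y = 17*x1*x2 + 9*x2
dy/dx1 = 17*x2
Evaluate at x2 = 18.2: c1 = 17 * 18.2
c1 = 309.4000

309.4000


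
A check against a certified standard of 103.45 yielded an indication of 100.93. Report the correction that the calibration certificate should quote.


Correction = standard - reading
= 103.45 - 100.93
= 2.5200

2.5200


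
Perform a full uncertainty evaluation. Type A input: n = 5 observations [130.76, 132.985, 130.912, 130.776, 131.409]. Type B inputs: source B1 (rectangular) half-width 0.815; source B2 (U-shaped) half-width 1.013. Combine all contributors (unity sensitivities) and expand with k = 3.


mean = (130.76 + 132.985 + 130.912 + 130.776 + 131.409) / 5 = 131.3684
s = sqrt(sum((x - mean)^2)/(n-1)) = 0.94133326
u_A = s / sqrt(n) = 0.94133326 / sqrt(5) = 0.42097703
u_B1 = 0.815 / sqrt(3) = 0.47054047
u_B2 = 1.013 / sqrt(2) = 0.71629917
uc = sqrt(0.42097703^2 + 0.47054047^2 + 0.71629917^2) = 0.95483742
U = k * uc = 3 * 0.95483742
U = 2.8645

2.8645


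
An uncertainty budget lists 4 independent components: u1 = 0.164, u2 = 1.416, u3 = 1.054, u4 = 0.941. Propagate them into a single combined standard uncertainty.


uc = sqrt(0.164^2 + 1.416^2 + 1.054^2 + 0.941^2)
uc = sqrt(4.028349)
uc = 2.0071

2.0071


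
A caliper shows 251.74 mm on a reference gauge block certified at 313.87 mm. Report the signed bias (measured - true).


Systematic error = measured - true
= 251.74 - 313.87
= -62.1300

-62.1300


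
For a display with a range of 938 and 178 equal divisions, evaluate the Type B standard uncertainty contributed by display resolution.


resolution = range / divisions
resolution = 938 / 178 = 5.2696629
u_res = resolution / (2*sqrt(3))
u_res = 5.2696629 / 3.4641016
u_res = 1.5212

1.5212


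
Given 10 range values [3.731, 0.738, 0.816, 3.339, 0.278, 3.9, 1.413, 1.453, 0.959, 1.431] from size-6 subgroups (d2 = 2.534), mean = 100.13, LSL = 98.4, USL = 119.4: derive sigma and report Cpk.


R_bar = (3.731 + 0.738 + 0.816 + 3.339 + 0.278 + 3.9 + 1.413 + 1.453 + 0.959 + 1.431) / 10 = 1.8058
sigma = R_bar / d2 = 1.8058 / 2.534 = 0.71262826
Cp = (USL - LSL)/(6*sigma) = (119.4 - 98.4)/(6*0.71262826) = 4.9114
Cpu = (119.4 - 100.13)/(3*0.71262826) = 9.0136
Cpl = (100.13 - 98.4)/(3*0.71262826) = 0.8092
Cpk = min(Cpu, Cpl) = 0.8092

0.8092


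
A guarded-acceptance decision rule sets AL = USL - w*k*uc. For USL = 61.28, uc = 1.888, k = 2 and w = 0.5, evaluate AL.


U = k * uc = 2 * 1.888 = 3.776
guard band g = w * U = 0.5 * 3.776 = 1.888
AL = USL - g = 61.28 - 1.888
AL = 59.3920

59.3920


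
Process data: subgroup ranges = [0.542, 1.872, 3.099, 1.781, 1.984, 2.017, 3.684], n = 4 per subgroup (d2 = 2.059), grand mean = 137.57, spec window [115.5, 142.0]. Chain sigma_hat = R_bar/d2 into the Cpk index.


R_bar = (0.542 + 1.872 + 3.099 + 1.781 + 1.984 + 2.017 + 3.684) / 7 = 2.1398571
sigma = R_bar / d2 = 2.1398571 / 2.059 = 1.0392701
Cp = (USL - LSL)/(6*sigma) = (142.0 - 115.5)/(6*1.0392701) = 4.2498
Cpu = (142.0 - 137.57)/(3*1.0392701) = 1.4209
Cpl = (137.57 - 115.5)/(3*1.0392701) = 7.0787
Cpk = min(Cpu, Cpl) = 1.4209

1.4209


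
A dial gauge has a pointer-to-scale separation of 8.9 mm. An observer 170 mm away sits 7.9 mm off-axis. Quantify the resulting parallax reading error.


error = h * offset / d
= 8.9 * 7.9 / 170
= 0.4136

0.4136


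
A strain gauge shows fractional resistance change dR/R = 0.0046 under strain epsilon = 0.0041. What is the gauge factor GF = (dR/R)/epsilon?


GF = (dR/R) / epsilon
= 0.0046 / 0.0041
= 1.1220

1.1220


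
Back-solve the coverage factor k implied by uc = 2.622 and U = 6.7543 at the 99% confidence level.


k = U / uc
k = 6.7543 / 2.622
k = 2.576

2.576


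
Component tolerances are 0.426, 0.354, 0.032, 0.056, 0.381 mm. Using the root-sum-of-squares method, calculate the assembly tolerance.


RSS = sqrt(0.426^2 + 0.354^2 + 0.032^2 + 0.056^2 + 0.381^2)
= sqrt(0.456113)
= 0.6754

0.6754


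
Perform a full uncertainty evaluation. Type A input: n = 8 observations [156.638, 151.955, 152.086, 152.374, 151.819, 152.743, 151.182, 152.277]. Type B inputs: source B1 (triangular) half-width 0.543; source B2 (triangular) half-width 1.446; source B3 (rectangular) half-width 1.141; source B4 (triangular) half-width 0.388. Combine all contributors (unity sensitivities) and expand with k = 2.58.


mean = (156.638 + 151.955 + 152.086 + 152.374 + 151.819 + 152.743 + 151.182 + 152.277) / 8 = 152.63425
s = sqrt(sum((x - mean)^2)/(n-1)) = 1.680681
u_A = s / sqrt(n) = 1.680681 / sqrt(8) = 0.59421047
u_B1 = 0.543 / sqrt(6) = 0.22167882
u_B2 = 1.446 / sqrt(6) = 0.59032703
u_B3 = 1.141 / sqrt(3) = 0.65875666
u_B4 = 0.388 / sqrt(6) = 0.15840034
uc = sqrt(0.59421047^2 + 0.22167882^2 + 0.59032703^2 + 0.65875666^2 + 0.15840034^2) = 1.099893
U = k * uc = 2.58 * 1.099893
U = 2.8377

2.8377


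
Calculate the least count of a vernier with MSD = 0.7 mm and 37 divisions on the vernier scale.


LC = MSD / n_div
= 0.7 / 37
= 0.0189

0.0189


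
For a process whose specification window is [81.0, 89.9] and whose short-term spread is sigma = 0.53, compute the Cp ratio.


Cp = (USL - LSL) / (6 * sigma)
= (89.9 - 81.0) / (6 * 0.53)
= 8.9000 / 3.1800
= 2.7987

2.7987


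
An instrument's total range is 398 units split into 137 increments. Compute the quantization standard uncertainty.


resolution = range / divisions
resolution = 398 / 137 = 2.9051095
u_res = resolution / (2*sqrt(3))
u_res = 2.9051095 / 3.4641016
u_res = 0.8386

0.8386


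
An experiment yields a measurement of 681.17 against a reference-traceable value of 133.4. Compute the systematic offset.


Systematic error = measured - true
= 681.17 - 133.4
= 547.7700

547.7700


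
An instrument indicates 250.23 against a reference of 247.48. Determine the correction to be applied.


Correction = standard - reading
= 247.48 - 250.23
= -2.7500

-2.7500


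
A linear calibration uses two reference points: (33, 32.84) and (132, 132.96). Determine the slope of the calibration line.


slope = (y2 - y1) / (x2 - x1)
= (132.96 - 32.84) / (132 - 33)
= 100.1200 / 99
= 1.0113

1.0113


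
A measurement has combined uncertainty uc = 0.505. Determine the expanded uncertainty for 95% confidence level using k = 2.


U = k * uc
U = 2 * 0.505
U = 1.0100

1.0100


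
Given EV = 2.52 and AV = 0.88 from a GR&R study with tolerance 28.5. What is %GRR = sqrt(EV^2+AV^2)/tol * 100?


GRR = sqrt(EV^2 + AV^2) = sqrt(2.52^2 + 0.88^2) = 2.6692321
%GRR = GRR / tol * 100 = 2.6692321 / 28.5 * 100
%GRR = 9.3657

9.3657


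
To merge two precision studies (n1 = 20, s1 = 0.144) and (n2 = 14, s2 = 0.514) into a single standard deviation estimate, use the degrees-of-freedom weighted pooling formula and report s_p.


s_p = sqrt(((n1-1)*s1^2 + (n2-1)*s2^2) / (n1+n2-2))
numerator = (20-1)*0.144^2 + (14-1)*0.514^2 = 0.393984 + 3.434548 = 3.828532
denominator = 20 + 14 - 2 = 32
s_p^2 = 3.828532 / 32 = 0.11964163
s_p = sqrt(0.11964163) = 0.3459

0.3459


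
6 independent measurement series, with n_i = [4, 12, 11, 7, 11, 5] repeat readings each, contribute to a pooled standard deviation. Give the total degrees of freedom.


nu = sum_i (n_i - 1)
nu = ((4 - 1) + (12 - 1) + (11 - 1) + (7 - 1) + (11 - 1) + (5 - 1))
nu = 3 + 11 + 10 + 6 + 10 + 4
nu = 44

44


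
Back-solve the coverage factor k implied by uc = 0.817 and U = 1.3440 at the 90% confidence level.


k = U / uc
k = 1.3440 / 0.817
k = 1.645

1.645


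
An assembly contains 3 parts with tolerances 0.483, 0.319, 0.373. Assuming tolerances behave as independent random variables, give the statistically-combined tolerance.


RSS = sqrt(0.483^2 + 0.319^2 + 0.373^2)
= sqrt(0.474179)
= 0.6886

0.6886


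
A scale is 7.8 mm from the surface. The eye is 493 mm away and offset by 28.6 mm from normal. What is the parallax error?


error = h * offset / d
= 7.8 * 28.6 / 493
= 0.4525

0.4525


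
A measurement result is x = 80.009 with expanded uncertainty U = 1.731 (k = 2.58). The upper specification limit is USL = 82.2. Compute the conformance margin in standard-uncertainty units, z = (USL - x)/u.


u = U / k = 1.731 / 2.58 = 0.67093023
margin = |USL - x| = |82.2 - 80.009| = 2.191
z = margin / u = 2.191 / 0.67093023
z = 3.2656

3.2656


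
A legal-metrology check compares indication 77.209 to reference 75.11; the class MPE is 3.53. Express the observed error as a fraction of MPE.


e = indication - reference = 77.209 - 75.11 = 2.0990
|e| = 2.0990
ratio = |e| / MPE = 2.0990 / 3.53
ratio = 0.5946

0.5946


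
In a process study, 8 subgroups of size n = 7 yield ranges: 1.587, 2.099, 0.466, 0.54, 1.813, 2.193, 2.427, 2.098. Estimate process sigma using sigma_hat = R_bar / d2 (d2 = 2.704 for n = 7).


R_bar = (1.587 + 2.099 + 0.466 + 0.54 + 1.813 + 2.193 + 2.427 + 2.098) / 8
R_bar = 13.223 / 8 = 1.652875
sigma_hat = R_bar / d2 = 1.652875 / 2.704 = 0.6113

0.6113


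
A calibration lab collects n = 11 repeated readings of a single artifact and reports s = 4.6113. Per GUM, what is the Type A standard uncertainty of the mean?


u_A = s / sqrt(n)
u_A = 4.6113 / sqrt(11)
u_A = 4.6113 / 3.3166248
u_A = 1.3904

1.3904


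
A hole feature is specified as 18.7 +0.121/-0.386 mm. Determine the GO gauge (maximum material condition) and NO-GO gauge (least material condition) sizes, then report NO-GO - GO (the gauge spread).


GO = nominal - lower_tol (smallest hole = maximum material condition)
GO = 18.7 - 0.386 = 18.314
NO-GO = nominal + upper_tol (largest hole = least material condition)
NO-GO = 18.7 + 0.121 = 18.821
spread = NO-GO - GO = 18.821 - 18.314 = 0.5070

0.5070


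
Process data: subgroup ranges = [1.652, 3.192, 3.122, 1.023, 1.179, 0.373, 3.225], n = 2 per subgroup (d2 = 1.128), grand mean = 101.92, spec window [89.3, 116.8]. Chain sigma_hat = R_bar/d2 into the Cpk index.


R_bar = (1.652 + 3.192 + 3.122 + 1.023 + 1.179 + 0.373 + 3.225) / 7 = 1.9665714
sigma = R_bar / d2 = 1.9665714 / 1.128 = 1.7434144
Cp = (USL - LSL)/(6*sigma) = (116.8 - 89.3)/(6*1.7434144) = 2.6289
Cpu = (116.8 - 101.92)/(3*1.7434144) = 2.8450
Cpl = (101.92 - 89.3)/(3*1.7434144) = 2.4129
Cpk = min(Cpu, Cpl) = 2.4129

2.4129


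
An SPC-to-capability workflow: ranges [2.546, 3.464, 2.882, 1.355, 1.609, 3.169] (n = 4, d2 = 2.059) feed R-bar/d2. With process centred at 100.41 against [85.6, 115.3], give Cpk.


R_bar = (2.546 + 3.464 + 2.882 + 1.355 + 1.609 + 3.169) / 6 = 2.5041667
sigma = R_bar / d2 = 2.5041667 / 2.059 = 1.2162053
Cp = (USL - LSL)/(6*sigma) = (115.3 - 85.6)/(6*1.2162053) = 4.0700
Cpu = (115.3 - 100.41)/(3*1.2162053) = 4.0810
Cpl = (100.41 - 85.6)/(3*1.2162053) = 4.0591
Cpk = min(Cpu, Cpl) = 4.0591

4.0591


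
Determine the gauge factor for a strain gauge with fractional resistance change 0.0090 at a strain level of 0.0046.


GF = (dR/R) / epsilon
= 0.0090 / 0.0046
= 1.9565

1.9565


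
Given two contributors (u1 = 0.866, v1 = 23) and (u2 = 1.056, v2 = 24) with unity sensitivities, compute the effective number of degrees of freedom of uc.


uc = sqrt(u1^2 + u2^2) = sqrt(0.866^2 + 1.056^2) = 1.3656837
v_eff = uc^4 / (u1^4/v1 + u2^4/v2)
= 1.3656837^4 / (0.866^4/23 + 1.056^4/24)
= 3.4785681 / 0.076267331
v_eff = 45.6102

45.6102


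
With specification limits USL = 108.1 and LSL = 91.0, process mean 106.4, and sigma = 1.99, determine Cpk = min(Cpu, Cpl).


Cpu = (USL - mean) / (3*sigma) = (108.1 - 106.4) / (3*1.99) = 0.2848
Cpl = (mean - LSL) / (3*sigma) = (106.4 - 91.0) / (3*1.99) = 2.5796
Cpk = min(Cpu, Cpl) = 0.2848

0.2848


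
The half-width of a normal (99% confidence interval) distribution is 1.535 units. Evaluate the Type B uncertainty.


u_B = half_width / 2.576
u_B = 1.535 / 2.576
u_B = 0.5959

0.5959


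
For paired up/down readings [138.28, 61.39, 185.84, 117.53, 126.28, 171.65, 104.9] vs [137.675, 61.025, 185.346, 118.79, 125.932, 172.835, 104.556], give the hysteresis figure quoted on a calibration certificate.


|138.28 - 137.675| = 0.6050
|61.39 - 61.025| = 0.3650
|185.84 - 185.346| = 0.4940
|117.53 - 118.79| = 1.2600
|126.28 - 125.932| = 0.3480
|171.65 - 172.835| = 1.1850
|104.9 - 104.556| = 0.3440
hysteresis = max(diffs) = 1.2600

1.2600
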